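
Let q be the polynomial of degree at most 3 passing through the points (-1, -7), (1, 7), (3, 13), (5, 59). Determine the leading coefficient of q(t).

Write q(t) = at^3 + bt^2 + ct + d. Substituting each data point gives a linear system:
  -a + b - c + d = -7
  a + b + c + d = 7
  27a + 9b + 3c + d = 13
  125a + 25b + 5c + d = 59
Solving the system yields a = 1, b = -4, c = 6, d = 4.
So q(t) = t^3 - 4t^2 + 6t + 4.
The leading coefficient is 1.

1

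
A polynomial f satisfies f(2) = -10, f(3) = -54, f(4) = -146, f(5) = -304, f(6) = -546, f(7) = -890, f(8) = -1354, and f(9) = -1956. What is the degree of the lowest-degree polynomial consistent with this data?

3

Forward differences of the values at s = 2, 3, 4, 5, 6, 7, 8, 9:
  f  : -10  -54  -146  -304  -546  -890  -1354  -1956
  Δ  : -44  -92  -158  -242  -344  -464  -602
  Δ^2: -48  -66  -84  -102  -120  -138
  Δ^3: -18  -18  -18  -18  -18
  Δ^4: 0  0  0  0
  Δ^5: 0  0  0
  Δ^6: 0  0
  Δ^7: 0
The third differences are constant (-18) and nonzero, while all higher differences vanish, so the minimal degree is 3.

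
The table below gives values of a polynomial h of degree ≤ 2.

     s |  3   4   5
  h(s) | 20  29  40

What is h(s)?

h(s) = s^2 + 2s + 5

Using the Lagrange interpolation formula with nodes 3, 4, 5:
  L_0(s) = (s - 4)(s - 5) / 2
  L_1(s) = (s - 3)(s - 5) / -1
  L_2(s) = (s - 3)(s - 4) / 2
Then h(s) = 20·L_0(s) + 29·L_1(s) + 40·L_2(s).
Expanding and collecting terms gives h(s) = s^2 + 2s + 5.
Check: h(4) = 29. ✓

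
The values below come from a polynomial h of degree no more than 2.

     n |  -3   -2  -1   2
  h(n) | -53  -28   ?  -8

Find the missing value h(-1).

-11

The 3 known points determine the degree-2 polynomial uniquely.
Write h(n) = an^2 + bn + c. Substituting each data point gives a linear system:
  9a - 3b + c = -53
  4a - 2b + c = -28
  4a + 2b + c = -8
Solving the system yields a = -4, b = 5, c = -2.
So h(n) = -4n^2 + 5n - 2.
Then h(-1) = -11.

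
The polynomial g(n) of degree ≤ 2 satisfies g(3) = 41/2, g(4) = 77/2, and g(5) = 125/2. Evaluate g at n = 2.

17/2

Forward differences of the values at n = 3, 4, 5:
  g  : 41/2  77/2  125/2
  Δ  : 18  24
  Δ^2: 6
The second differences are constant, confirming degree 2.
Interpolating (Newton forward form) and evaluating at n = 2 gives g(2) = 17/2.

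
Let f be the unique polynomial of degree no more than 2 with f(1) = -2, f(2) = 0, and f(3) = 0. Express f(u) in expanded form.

Using the Lagrange interpolation formula with nodes 1, 2, 3:
  L_0(u) = (u - 2)(u - 3) / 2
  L_1(u) = (u - 1)(u - 3) / -1
  L_2(u) = (u - 1)(u - 2) / 2
Then f(u) = -2·L_0(u) + 0·L_1(u) + 0·L_2(u).
Expanding and collecting terms gives f(u) = -u^2 + 5u - 6.
Check: f(1) = -2. ✓

f(u) = -u^2 + 5u - 6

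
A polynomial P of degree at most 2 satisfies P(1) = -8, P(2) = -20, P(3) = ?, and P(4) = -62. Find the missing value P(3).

-38

On equispaced nodes a degree-2 polynomial has vanishing third forward difference, so
  - P(1) + 3·P(2) - 3·P(3) + P(4) = 0.
Substituting the known values and solving for P(3):
  -3·P(3) = 114
  P(3) = -38.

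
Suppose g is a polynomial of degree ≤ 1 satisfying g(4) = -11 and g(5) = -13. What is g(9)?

Write g(n) = an + b. Substituting each data point gives a linear system:
  4a + b = -11
  5a + b = -13
Solving the system yields a = -2, b = -3.
So g(n) = -2n - 3.
Then g(9) = -21.

-21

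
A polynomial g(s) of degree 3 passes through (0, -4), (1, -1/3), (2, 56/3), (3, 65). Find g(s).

Write g(s) = as^3 + bs^2 + cs + d. Substituting each data point gives a linear system:
  d = -4
  a + b + c + d = -1/3
  8a + 4b + 2c + d = 56/3
  27a + 9b + 3c + d = 65
Solving the system yields a = 2, b = 5/3, c = 0, d = -4.
So g(s) = 2s^3 + (5/3)s^2 - 4.
Check: g(0) = -4. ✓

g(s) = 2s^3 + (5/3)s^2 - 4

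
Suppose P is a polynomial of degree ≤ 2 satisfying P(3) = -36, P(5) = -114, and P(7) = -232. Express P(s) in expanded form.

Write P(s) = as^2 + bs + c. Substituting each data point gives a linear system:
  9a + 3b + c = -36
  25a + 5b + c = -114
  49a + 7b + c = -232
Solving the system yields a = -5, b = 1, c = 6.
So P(s) = -5s^2 + s + 6.
Check: P(3) = -36. ✓

P(s) = -5s^2 + s + 6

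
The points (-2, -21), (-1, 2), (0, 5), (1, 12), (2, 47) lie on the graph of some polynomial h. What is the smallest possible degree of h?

3

Forward differences of the values at t = -2, -1, 0, 1, 2:
  h  : -21  2  5  12  47
  Δ  : 23  3  7  35
  Δ^2: -20  4  28
  Δ^3: 24  24
  Δ^4: 0
The third differences are constant (24) and nonzero, while all higher differences vanish, so the minimal degree is 3.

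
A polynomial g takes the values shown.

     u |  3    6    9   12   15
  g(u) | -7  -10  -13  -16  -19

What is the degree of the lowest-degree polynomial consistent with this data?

Forward differences of the values at u = 3, 6, 9, 12, 15:
  g  : -7  -10  -13  -16  -19
  Δ  : -3  -3  -3  -3
  Δ^2: 0  0  0
  Δ^3: 0  0
  Δ^4: 0
The first differences are constant (-3) and nonzero, while all higher differences vanish, so the minimal degree is 1.

1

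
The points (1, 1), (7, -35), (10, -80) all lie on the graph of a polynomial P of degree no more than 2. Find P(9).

Write P(x) = ax^2 + bx + c. Substituting each data point gives a linear system:
  a + b + c = 1
  49a + 7b + c = -35
  100a + 10b + c = -80
Solving the system yields a = -1, b = 2, c = 0.
So P(x) = -x^2 + 2x.
Then P(9) = -63.

-63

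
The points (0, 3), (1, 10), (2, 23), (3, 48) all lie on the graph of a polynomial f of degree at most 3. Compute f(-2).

-17

Write f(u) = au^3 + bu^2 + cu + d. Substituting each data point gives a linear system:
  d = 3
  a + b + c + d = 10
  8a + 4b + 2c + d = 23
  27a + 9b + 3c + d = 48
Solving the system yields a = 1, b = 0, c = 6, d = 3.
So f(u) = u³ + 6u + 3.
Then f(-2) = -17.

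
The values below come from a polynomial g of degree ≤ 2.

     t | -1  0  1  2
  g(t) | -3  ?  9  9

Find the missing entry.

The 3 known points determine the degree-2 polynomial uniquely.
Write g(t) = at^2 + bt + c. Substituting each data point gives a linear system:
  a - b + c = -3
  a + b + c = 9
  4a + 2b + c = 9
Solving the system yields a = -2, b = 6, c = 5.
So g(t) = -2t² + 6t + 5.
Then g(0) = 5.

5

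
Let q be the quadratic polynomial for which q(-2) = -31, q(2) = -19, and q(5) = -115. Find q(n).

q(n) = -5n^2 + 3n - 5

Write q(n) = an^2 + bn + c. Substituting each data point gives a linear system:
  4a - 2b + c = -31
  4a + 2b + c = -19
  25a + 5b + c = -115
Solving the system yields a = -5, b = 3, c = -5.
So q(n) = -5n² + 3n - 5.
Check: q(5) = -115. ✓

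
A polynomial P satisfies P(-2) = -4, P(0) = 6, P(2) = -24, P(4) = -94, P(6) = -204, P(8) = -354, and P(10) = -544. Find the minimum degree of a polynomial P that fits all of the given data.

Forward differences of the values at s = -2, 0, 2, 4, 6, 8, 10:
  P  : -4  6  -24  -94  -204  -354  -544
  Δ  : 10  -30  -70  -110  -150  -190
  Δ^2: -40  -40  -40  -40  -40
  Δ^3: 0  0  0  0
  Δ^4: 0  0  0
  Δ^5: 0  0
  Δ^6: 0
The second differences are constant (-40) and nonzero, while all higher differences vanish, so the minimal degree is 2.

2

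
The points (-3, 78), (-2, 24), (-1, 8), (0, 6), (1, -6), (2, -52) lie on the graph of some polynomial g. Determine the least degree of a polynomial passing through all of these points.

Forward differences of the values at u = -3, -2, -1, 0, 1, 2:
  g  : 78  24  8  6  -6  -52
  Δ  : -54  -16  -2  -12  -46
  Δ^2: 38  14  -10  -34
  Δ^3: -24  -24  -24
  Δ^4: 0  0
  Δ^5: 0
The third differences are constant (-24) and nonzero, while all higher differences vanish, so the minimal degree is 3.

3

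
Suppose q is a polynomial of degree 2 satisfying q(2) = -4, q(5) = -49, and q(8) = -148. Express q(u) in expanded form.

Using the Lagrange interpolation formula with nodes 2, 5, 8:
  L_0(u) = (u - 5)(u - 8) / 18
  L_1(u) = (u - 2)(u - 8) / -9
  L_2(u) = (u - 2)(u - 5) / 18
Then q(u) = -4·L_0(u) - 49·L_1(u) - 148·L_2(u).
Expanding and collecting terms gives q(u) = -3u^2 + 6u - 4.
Check: q(8) = -148. ✓

q(u) = -3u^2 + 6u - 4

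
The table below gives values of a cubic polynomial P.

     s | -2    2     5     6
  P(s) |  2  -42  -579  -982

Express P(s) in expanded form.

P(s) = -4s^3 - 4s^2 + 5s - 4

Write P(s) = as^3 + bs^2 + cs + d. Substituting each data point gives a linear system:
  -8a + 4b - 2c + d = 2
  8a + 4b + 2c + d = -42
  125a + 25b + 5c + d = -579
  216a + 36b + 6c + d = -982
Solving the system yields a = -4, b = -4, c = 5, d = -4.
So P(s) = -4s^3 - 4s^2 + 5s - 4.
Check: P(2) = -42. ✓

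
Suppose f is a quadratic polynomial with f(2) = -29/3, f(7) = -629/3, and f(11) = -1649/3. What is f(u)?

f(u) = -5u^2 + 5u + 1/3

Write f(u) = au^2 + bu + c. Substituting each data point gives a linear system:
  4a + 2b + c = -29/3
  49a + 7b + c = -629/3
  121a + 11b + c = -1649/3
Solving the system yields a = -5, b = 5, c = 1/3.
So f(u) = -5u^2 + 5u + 1/3.
Check: f(11) = -1649/3. ✓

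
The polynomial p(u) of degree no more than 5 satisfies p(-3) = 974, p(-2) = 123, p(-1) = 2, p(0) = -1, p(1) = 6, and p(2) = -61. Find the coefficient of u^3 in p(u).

4

Write p(u) = au^5 + bu^4 + cu^3 + du^2 + eu + k. Substituting each data point gives a linear system:
  -243a + 81b - 27c + 9d - 3e + k = 974
  -32a + 16b - 8c + 4d - 2e + k = 123
  -a + b - c + d - e + k = 2
  k = -1
  a + b + c + d + e + k = 6
  32a + 16b + 8c + 4d + 2e + k = -61
Solving the system yields a = -4, b = 1, c = 4, d = 4, e = 2, k = -1.
So p(u) = -4u^5 + u^4 + 4u^3 + 4u^2 + 2u - 1.
The coefficient of u^3 is 4.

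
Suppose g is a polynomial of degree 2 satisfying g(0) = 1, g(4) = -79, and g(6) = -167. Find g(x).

Using the Lagrange interpolation formula with nodes 0, 4, 6:
  L_0(x) = (x - 4)(x - 6) / 24
  L_1(x) = x(x - 6) / -8
  L_2(x) = x(x - 4) / 12
Then g(x) = 1·L_0(x) - 79·L_1(x) - 167·L_2(x).
Expanding and collecting terms gives g(x) = -4x² - 4x + 1.
Check: g(0) = 1. ✓

g(x) = -4x^2 - 4x + 1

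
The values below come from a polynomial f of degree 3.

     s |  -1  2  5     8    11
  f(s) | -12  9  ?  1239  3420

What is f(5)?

The 4 known points determine the degree-3 polynomial uniquely.
Write f(s) = as^3 + bs^2 + cs + d. Substituting each data point gives a linear system:
  -a + b - c + d = -12
  8a + 4b + 2c + d = 9
  512a + 64b + 8c + d = 1239
  1331a + 121b + 11c + d = 3420
Solving the system yields a = 3, b = -5, c = 3, d = -1.
So f(s) = 3s³ - 5s² + 3s - 1.
Then f(5) = 264.

264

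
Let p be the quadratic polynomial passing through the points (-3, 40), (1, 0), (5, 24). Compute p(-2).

24

Write p(n) = an^2 + bn + c. Substituting each data point gives a linear system:
  9a - 3b + c = 40
  a + b + c = 0
  25a + 5b + c = 24
Solving the system yields a = 2, b = -6, c = 4.
So p(n) = 2n^2 - 6n + 4.
Then p(-2) = 24.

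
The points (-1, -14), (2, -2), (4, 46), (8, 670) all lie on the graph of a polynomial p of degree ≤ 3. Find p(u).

p(u) = 2u^3 - 6u^2 + 4u - 2

Write p(u) = au^3 + bu^2 + cu + d. Substituting each data point gives a linear system:
  -a + b - c + d = -14
  8a + 4b + 2c + d = -2
  64a + 16b + 4c + d = 46
  512a + 64b + 8c + d = 670
Solving the system yields a = 2, b = -6, c = 4, d = -2.
So p(u) = 2u³ - 6u² + 4u - 2.
Check: p(2) = -2. ✓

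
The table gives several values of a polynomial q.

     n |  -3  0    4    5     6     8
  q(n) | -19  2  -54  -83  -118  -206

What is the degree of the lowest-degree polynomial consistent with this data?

2

Divided differences on the nodes -3, 0, 4, 5, 6, 8:
  order 0: -19  2  -54  -83  -118  -206
  order 1: 7  -14  -29  -35  -44
  order 2: -3  -3  -3  -3
  order 3: 0  0  0
  order 4: 0  0
  order 5: 0
The order-2 divided differences are all -3 (nonzero) and every higher order vanishes, so the data lies on a polynomial of degree exactly 2.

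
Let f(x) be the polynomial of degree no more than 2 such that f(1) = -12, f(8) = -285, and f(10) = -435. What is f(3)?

Write f(x) = ax^2 + bx + c. Substituting each data point gives a linear system:
  a + b + c = -12
  64a + 8b + c = -285
  100a + 10b + c = -435
Solving the system yields a = -4, b = -3, c = -5.
So f(x) = -4x² - 3x - 5.
Then f(3) = -50.

-50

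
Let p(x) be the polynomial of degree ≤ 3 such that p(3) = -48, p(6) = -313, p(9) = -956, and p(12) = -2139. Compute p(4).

-313/3

Forward differences of the values at x = 3, 6, 9, 12:
  p  : -48  -313  -956  -2139
  Δ  : -265  -643  -1183
  Δ^2: -378  -540
  Δ^3: -162
The third differences are constant, confirming degree 3.
Interpolating (Newton forward form) and evaluating at x = 4 gives p(4) = -313/3.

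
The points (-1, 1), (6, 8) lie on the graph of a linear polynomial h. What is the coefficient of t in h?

Write h(t) = at + b. Substituting each data point gives a linear system:
  -a + b = 1
  6a + b = 8
Solving the system yields a = 1, b = 2.
So h(t) = t + 2.
The leading coefficient is 1.

1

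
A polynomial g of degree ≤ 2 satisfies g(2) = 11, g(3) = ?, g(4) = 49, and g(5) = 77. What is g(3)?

27

The 3 known points determine the degree-2 polynomial uniquely.
Write g(x) = ax^2 + bx + c. Substituting each data point gives a linear system:
  4a + 2b + c = 11
  16a + 4b + c = 49
  25a + 5b + c = 77
Solving the system yields a = 3, b = 1, c = -3.
So g(x) = 3x^2 + x - 3.
Then g(3) = 27.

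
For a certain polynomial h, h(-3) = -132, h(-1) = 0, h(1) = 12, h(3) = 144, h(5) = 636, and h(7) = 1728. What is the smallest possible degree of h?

3

Forward differences of the values at s = -3, -1, 1, 3, 5, 7:
  h  : -132  0  12  144  636  1728
  Δ  : 132  12  132  492  1092
  Δ^2: -120  120  360  600
  Δ^3: 240  240  240
  Δ^4: 0  0
  Δ^5: 0
The third differences are constant (240) and nonzero, while all higher differences vanish, so the minimal degree is 3.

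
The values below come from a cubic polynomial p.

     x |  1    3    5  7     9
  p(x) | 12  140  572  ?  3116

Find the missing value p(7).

The 4 known points determine the degree-3 polynomial uniquely.
Write p(x) = ax^3 + bx^2 + cx + d. Substituting each data point gives a linear system:
  a + b + c + d = 12
  27a + 9b + 3c + d = 140
  125a + 25b + 5c + d = 572
  729a + 81b + 9c + d = 3116
Solving the system yields a = 4, b = 2, c = 4, d = 2.
So p(x) = 4x^3 + 2x^2 + 4x + 2.
Then p(7) = 1500.

1500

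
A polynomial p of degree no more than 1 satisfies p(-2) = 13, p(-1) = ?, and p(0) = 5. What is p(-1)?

The 2 known points determine the degree-1 polynomial uniquely.
Write p(s) = as + b. Substituting each data point gives a linear system:
  -2a + b = 13
  b = 5
Solving the system yields a = -4, b = 5.
So p(s) = -4s + 5.
Then p(-1) = 9.

9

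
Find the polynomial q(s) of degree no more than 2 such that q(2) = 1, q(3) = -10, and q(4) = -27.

q(s) = -3s^2 + 4s + 5

Using the Lagrange interpolation formula with nodes 2, 3, 4:
  L_0(s) = (s - 3)(s - 4) / 2
  L_1(s) = (s - 2)(s - 4) / -1
  L_2(s) = (s - 2)(s - 3) / 2
Then q(s) = 1·L_0(s) - 10·L_1(s) - 27·L_2(s).
Expanding and collecting terms gives q(s) = -3s^2 + 4s + 5.
Check: q(3) = -10. ✓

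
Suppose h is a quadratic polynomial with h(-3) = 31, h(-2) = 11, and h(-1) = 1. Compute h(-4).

61

Forward differences of the values at s = -3, -2, -1:
  h  : 31  11  1
  Δ  : -20  -10
  Δ^2: 10
The second differences are constant, confirming degree 2.
Interpolating (Newton forward form) and evaluating at s = -4 gives h(-4) = 61.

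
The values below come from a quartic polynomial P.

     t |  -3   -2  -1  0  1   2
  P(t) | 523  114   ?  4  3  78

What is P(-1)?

On equispaced nodes a degree-4 polynomial has vanishing fifth forward difference, so
  - P(-3) + 5·P(-2) - 10·P(-1) + 10·P(0) - 5·P(1) + P(2) = 0.
Substituting the known values and solving for P(-1):
  -10·P(-1) = -150
  P(-1) = 15.

15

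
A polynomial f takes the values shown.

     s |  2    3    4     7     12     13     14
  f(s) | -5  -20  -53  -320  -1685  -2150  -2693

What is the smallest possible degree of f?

Divided differences on the nodes 2, 3, 4, 7, 12, 13, 14:
  order 0: -5  -20  -53  -320  -1685  -2150  -2693
  order 1: -15  -33  -89  -273  -465  -543
  order 2: -9  -14  -23  -32  -39
  order 3: -1  -1  -1  -1
  order 4: 0  0  0
  order 5: 0  0
  order 6: 0
The order-3 divided differences are all -1 (nonzero) and every higher order vanishes, so the data lies on a polynomial of degree exactly 3.

3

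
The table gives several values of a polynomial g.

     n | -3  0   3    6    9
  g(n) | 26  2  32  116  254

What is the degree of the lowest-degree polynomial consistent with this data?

Forward differences of the values at n = -3, 0, 3, 6, 9:
  g  : 26  2  32  116  254
  Δ  : -24  30  84  138
  Δ^2: 54  54  54
  Δ^3: 0  0
  Δ^4: 0
The second differences are constant (54) and nonzero, while all higher differences vanish, so the minimal degree is 2.

2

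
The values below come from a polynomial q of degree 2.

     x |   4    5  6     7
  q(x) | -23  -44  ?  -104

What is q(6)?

The 3 known points determine the degree-2 polynomial uniquely.
Write q(x) = ax^2 + bx + c. Substituting each data point gives a linear system:
  16a + 4b + c = -23
  25a + 5b + c = -44
  49a + 7b + c = -104
Solving the system yields a = -3, b = 6, c = 1.
So q(x) = -3x^2 + 6x + 1.
Then q(6) = -71.

-71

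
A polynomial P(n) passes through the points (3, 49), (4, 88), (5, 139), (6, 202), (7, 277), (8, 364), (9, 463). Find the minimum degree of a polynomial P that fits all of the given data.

2

Forward differences of the values at n = 3, 4, 5, 6, 7, 8, 9:
  P  : 49  88  139  202  277  364  463
  Δ  : 39  51  63  75  87  99
  Δ^2: 12  12  12  12  12
  Δ^3: 0  0  0  0
  Δ^4: 0  0  0
  Δ^5: 0  0
  Δ^6: 0
The second differences are constant (12) and nonzero, while all higher differences vanish, so the minimal degree is 2.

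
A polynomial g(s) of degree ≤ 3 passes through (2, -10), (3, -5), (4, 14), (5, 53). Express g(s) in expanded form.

Using the Lagrange interpolation formula with nodes 2, 3, 4, 5:
  L_0(s) = (s - 3)(s - 4)(s - 5) / -6
  L_1(s) = (s - 2)(s - 4)(s - 5) / 2
  L_2(s) = (s - 2)(s - 3)(s - 5) / -2
  L_3(s) = (s - 2)(s - 3)(s - 4) / 6
Then g(s) = -10·L_0(s) - 5·L_1(s) + 14·L_2(s) + 53·L_3(s).
Expanding and collecting terms gives g(s) = s^3 - 2s^2 - 4s - 2.
Check: g(5) = 53. ✓

g(s) = s^3 - 2s^2 - 4s - 2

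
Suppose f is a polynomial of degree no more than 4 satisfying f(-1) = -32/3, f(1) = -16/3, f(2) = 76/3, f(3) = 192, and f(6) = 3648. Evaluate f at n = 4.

2018/3

Write f(n) = an^4 + bn^3 + cn^2 + dn + e. Substituting each data point gives a linear system:
  a - b + c - d + e = -32/3
  a + b + c + d + e = -16/3
  16a + 8b + 4c + 2d + e = 76/3
  81a + 27b + 9c + 3d + e = 192
  1296a + 216b + 36c + 6d + e = 3648
Solving the system yields a = 3, b = -1/3, c = -5, d = 3, e = -6.
So f(n) = 3n^4 - (1/3)n^3 - 5n^2 + 3n - 6.
Then f(4) = 2018/3.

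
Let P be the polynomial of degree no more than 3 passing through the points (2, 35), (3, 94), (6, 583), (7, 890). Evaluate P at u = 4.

197

Using the Lagrange interpolation formula with nodes 2, 3, 6, 7:
  L_0(u) = (u - 3)(u - 6)(u - 7) / -20
  L_1(u) = (u - 2)(u - 6)(u - 7) / 12
  L_2(u) = (u - 2)(u - 3)(u - 7) / -12
  L_3(u) = (u - 2)(u - 3)(u - 6) / 20
Then P(u) = 35·L_0(u) + 94·L_1(u) + 583·L_2(u) + 890·L_3(u).
Expanding and collecting terms gives P(u) = 2u³ + 4u² + u + 1.
Evaluating at u = 4: P(4) = 197.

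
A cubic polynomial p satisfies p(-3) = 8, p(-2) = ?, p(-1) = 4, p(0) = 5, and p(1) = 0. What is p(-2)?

3

On equispaced nodes a degree-3 polynomial has vanishing fourth forward difference, so
  p(-3) - 4·p(-2) + 6·p(-1) - 4·p(0) + p(1) = 0.
Substituting the known values and solving for p(-2):
  -4·p(-2) = -12
  p(-2) = 3.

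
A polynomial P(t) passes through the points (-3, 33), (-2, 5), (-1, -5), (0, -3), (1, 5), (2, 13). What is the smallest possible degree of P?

3

Forward differences of the values at t = -3, -2, -1, 0, 1, 2:
  P  : 33  5  -5  -3  5  13
  Δ  : -28  -10  2  8  8
  Δ^2: 18  12  6  0
  Δ^3: -6  -6  -6
  Δ^4: 0  0
  Δ^5: 0
The third differences are constant (-6) and nonzero, while all higher differences vanish, so the minimal degree is 3.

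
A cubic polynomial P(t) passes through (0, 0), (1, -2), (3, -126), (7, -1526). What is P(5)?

-570

Write P(t) = at^3 + bt^2 + ct + d. Substituting each data point gives a linear system:
  d = 0
  a + b + c + d = -2
  27a + 9b + 3c + d = -126
  343a + 49b + 7c + d = -1526
Solving the system yields a = -4, b = -4, c = 6, d = 0.
So P(t) = -4t^3 - 4t^2 + 6t.
Then P(5) = -570.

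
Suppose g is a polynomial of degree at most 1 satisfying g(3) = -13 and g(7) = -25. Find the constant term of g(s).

-4

Write g(s) = as + b. Substituting each data point gives a linear system:
  3a + b = -13
  7a + b = -25
Solving the system yields a = -3, b = -4.
So g(s) = -3s - 4.
The constant term is -4.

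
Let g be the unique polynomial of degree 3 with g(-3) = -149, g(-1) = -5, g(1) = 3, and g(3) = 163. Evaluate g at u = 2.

46

Using the Lagrange interpolation formula with nodes -3, -1, 1, 3:
  L_0(u) = (u + 1)(u - 1)(u - 3) / -48
  L_1(u) = (u + 3)(u - 1)(u - 3) / 16
  L_2(u) = (u + 3)(u + 1)(u - 3) / -16
  L_3(u) = (u + 3)(u + 1)(u - 1) / 48
Then g(u) = -149·L_0(u) - 5·L_1(u) + 3·L_2(u) + 163·L_3(u).
Expanding and collecting terms gives g(u) = 6u³ + u² - 2u - 2.
Evaluating at u = 2: g(2) = 46.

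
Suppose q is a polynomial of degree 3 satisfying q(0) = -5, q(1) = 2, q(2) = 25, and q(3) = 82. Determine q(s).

q(s) = 3s^3 - s^2 + 5s - 5

Write q(s) = as^3 + bs^2 + cs + d. Substituting each data point gives a linear system:
  d = -5
  a + b + c + d = 2
  8a + 4b + 2c + d = 25
  27a + 9b + 3c + d = 82
Solving the system yields a = 3, b = -1, c = 5, d = -5.
So q(s) = 3s^3 - s^2 + 5s - 5.
Check: q(3) = 82. ✓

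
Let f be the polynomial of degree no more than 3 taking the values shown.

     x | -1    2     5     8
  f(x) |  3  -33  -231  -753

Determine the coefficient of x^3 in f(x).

Write f(x) = ax^3 + bx^2 + cx + d. Substituting each data point gives a linear system:
  -a + b - c + d = 3
  8a + 4b + 2c + d = -33
  125a + 25b + 5c + d = -231
  512a + 64b + 8c + d = -753
Solving the system yields a = -1, b = -3, c = -6, d = -1.
So f(x) = -x³ - 3x² - 6x - 1.
The leading coefficient is -1.

-1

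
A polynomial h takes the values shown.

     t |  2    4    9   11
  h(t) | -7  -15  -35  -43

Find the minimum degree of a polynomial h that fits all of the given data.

Divided differences on the nodes 2, 4, 9, 11:
  order 0: -7  -15  -35  -43
  order 1: -4  -4  -4
  order 2: 0  0
  order 3: 0
The order-1 divided differences are all -4 (nonzero) and every higher order vanishes, so the data lies on a polynomial of degree exactly 1.

1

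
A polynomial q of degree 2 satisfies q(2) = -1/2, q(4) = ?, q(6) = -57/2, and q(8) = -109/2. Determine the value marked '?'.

On equispaced nodes a degree-2 polynomial has vanishing third forward difference, so
  - q(2) + 3·q(4) - 3·q(6) + q(8) = 0.
Substituting the known values and solving for q(4):
  3·q(4) = -63/2
  q(4) = -21/2.

-21/2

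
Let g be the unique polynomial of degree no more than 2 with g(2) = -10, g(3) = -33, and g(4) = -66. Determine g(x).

Write g(x) = ax^2 + bx + c. Substituting each data point gives a linear system:
  4a + 2b + c = -10
  9a + 3b + c = -33
  16a + 4b + c = -66
Solving the system yields a = -5, b = 2, c = 6.
So g(x) = -5x² + 2x + 6.
Check: g(3) = -33. ✓

g(x) = -5x^2 + 2x + 6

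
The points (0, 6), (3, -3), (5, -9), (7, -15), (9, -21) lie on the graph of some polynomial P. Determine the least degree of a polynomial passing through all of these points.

1

Divided differences on the nodes 0, 3, 5, 7, 9:
  order 0: 6  -3  -9  -15  -21
  order 1: -3  -3  -3  -3
  order 2: 0  0  0
  order 3: 0  0
  order 4: 0
The order-1 divided differences are all -3 (nonzero) and every higher order vanishes, so the data lies on a polynomial of degree exactly 1.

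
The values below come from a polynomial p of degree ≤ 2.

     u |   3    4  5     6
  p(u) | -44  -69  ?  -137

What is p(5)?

-100

On equispaced nodes a degree-2 polynomial has vanishing third forward difference, so
  - p(3) + 3·p(4) - 3·p(5) + p(6) = 0.
Substituting the known values and solving for p(5):
  -3·p(5) = 300
  p(5) = -100.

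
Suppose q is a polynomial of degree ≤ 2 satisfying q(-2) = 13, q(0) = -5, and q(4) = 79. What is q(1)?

1

Write q(u) = au^2 + bu + c. Substituting each data point gives a linear system:
  4a - 2b + c = 13
  c = -5
  16a + 4b + c = 79
Solving the system yields a = 5, b = 1, c = -5.
So q(u) = 5u² + u - 5.
Then q(1) = 1.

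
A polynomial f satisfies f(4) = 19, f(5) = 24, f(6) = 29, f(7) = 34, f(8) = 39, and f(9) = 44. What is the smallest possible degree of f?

1

Forward differences of the values at u = 4, 5, 6, 7, 8, 9:
  f  : 19  24  29  34  39  44
  Δ  : 5  5  5  5  5
  Δ^2: 0  0  0  0
  Δ^3: 0  0  0
  Δ^4: 0  0
  Δ^5: 0
The first differences are constant (5) and nonzero, while all higher differences vanish, so the minimal degree is 1.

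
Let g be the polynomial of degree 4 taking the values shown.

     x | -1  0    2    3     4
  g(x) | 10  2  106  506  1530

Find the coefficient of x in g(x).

Write g(x) = ax^4 + bx^3 + cx^2 + dx + e. Substituting each data point gives a linear system:
  a - b + c - d + e = 10
  e = 2
  16a + 8b + 4c + 2d + e = 106
  81a + 27b + 9c + 3d + e = 506
  256a + 64b + 16c + 4d + e = 1530
Solving the system yields a = 5, b = 4, c = 1, d = -6, e = 2.
So g(x) = 5x^4 + 4x^3 + x^2 - 6x + 2.
The coefficient of x is -6.

-6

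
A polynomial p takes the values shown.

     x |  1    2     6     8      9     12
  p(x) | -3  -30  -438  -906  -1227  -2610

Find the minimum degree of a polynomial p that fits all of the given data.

Divided differences on the nodes 1, 2, 6, 8, 9, 12:
  order 0: -3  -30  -438  -906  -1227  -2610
  order 1: -27  -102  -234  -321  -461
  order 2: -15  -22  -29  -35
  order 3: -1  -1  -1
  order 4: 0  0
  order 5: 0
The order-3 divided differences are all -1 (nonzero) and every higher order vanishes, so the data lies on a polynomial of degree exactly 3.

3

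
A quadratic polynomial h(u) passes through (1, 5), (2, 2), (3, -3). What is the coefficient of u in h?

0

Write h(u) = au^2 + bu + c. Substituting each data point gives a linear system:
  a + b + c = 5
  4a + 2b + c = 2
  9a + 3b + c = -3
Solving the system yields a = -1, b = 0, c = 6.
So h(u) = -u² + 6.
The coefficient of u is 0.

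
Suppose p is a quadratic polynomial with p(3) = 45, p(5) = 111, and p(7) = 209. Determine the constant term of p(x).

6

Write p(x) = ax^2 + bx + c. Substituting each data point gives a linear system:
  9a + 3b + c = 45
  25a + 5b + c = 111
  49a + 7b + c = 209
Solving the system yields a = 4, b = 1, c = 6.
So p(x) = 4x^2 + x + 6.
The constant term is 6.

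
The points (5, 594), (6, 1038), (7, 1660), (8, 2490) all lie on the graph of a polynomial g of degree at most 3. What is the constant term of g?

Write g(s) = as^3 + bs^2 + cs + d. Substituting each data point gives a linear system:
  125a + 25b + 5c + d = 594
  216a + 36b + 6c + d = 1038
  343a + 49b + 7c + d = 1660
  512a + 64b + 8c + d = 2490
Solving the system yields a = 5, b = -1, c = 0, d = -6.
So g(s) = 5s³ - s² - 6.
The constant term is -6.

-6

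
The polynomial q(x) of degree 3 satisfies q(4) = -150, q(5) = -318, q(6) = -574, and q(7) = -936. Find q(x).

q(x) = -3x^3 + x^2 + 6x + 2

Using the Lagrange interpolation formula with nodes 4, 5, 6, 7:
  L_0(x) = (x - 5)(x - 6)(x - 7) / -6
  L_1(x) = (x - 4)(x - 6)(x - 7) / 2
  L_2(x) = (x - 4)(x - 5)(x - 7) / -2
  L_3(x) = (x - 4)(x - 5)(x - 6) / 6
Then q(x) = -150·L_0(x) - 318·L_1(x) - 574·L_2(x) - 936·L_3(x).
Expanding and collecting terms gives q(x) = -3x^3 + x^2 + 6x + 2.
Check: q(4) = -150. ✓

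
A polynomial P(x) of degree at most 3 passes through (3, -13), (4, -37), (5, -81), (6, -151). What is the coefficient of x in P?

-1

Write P(x) = ax^3 + bx^2 + cx + d. Substituting each data point gives a linear system:
  27a + 9b + 3c + d = -13
  64a + 16b + 4c + d = -37
  125a + 25b + 5c + d = -81
  216a + 36b + 6c + d = -151
Solving the system yields a = -1, b = 2, c = -1, d = -1.
So P(x) = -x³ + 2x² - x - 1.
The coefficient of x is -1.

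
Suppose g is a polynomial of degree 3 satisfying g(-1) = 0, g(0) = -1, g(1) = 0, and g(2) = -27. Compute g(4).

-285

Forward differences of the values at u = -1, 0, 1, 2:
  g  : 0  -1  0  -27
  Δ  : -1  1  -27
  Δ^2: 2  -28
  Δ^3: -30
The third differences are constant, confirming degree 3.
Interpolating (Newton forward form) and evaluating at u = 4 gives g(4) = -285.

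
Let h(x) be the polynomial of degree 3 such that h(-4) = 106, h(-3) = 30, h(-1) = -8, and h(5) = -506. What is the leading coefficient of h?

Write h(x) = ax^3 + bx^2 + cx + d. Substituting each data point gives a linear system:
  -64a + 16b - 4c + d = 106
  -27a + 9b - 3c + d = 30
  -a + b - c + d = -8
  125a + 25b + 5c + d = -506
Solving the system yields a = -3, b = -5, c = 0, d = -6.
So h(x) = -3x^3 - 5x^2 - 6.
The leading coefficient is -3.

-3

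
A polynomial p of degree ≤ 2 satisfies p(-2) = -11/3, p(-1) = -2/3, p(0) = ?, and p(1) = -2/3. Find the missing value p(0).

1/3

On equispaced nodes a degree-2 polynomial has vanishing third forward difference, so
  - p(-2) + 3·p(-1) - 3·p(0) + p(1) = 0.
Substituting the known values and solving for p(0):
  -3·p(0) = -1
  p(0) = 1/3.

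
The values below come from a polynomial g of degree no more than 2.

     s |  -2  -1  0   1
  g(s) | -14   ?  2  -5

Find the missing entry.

-1

On equispaced nodes a degree-2 polynomial has vanishing third forward difference, so
  - g(-2) + 3·g(-1) - 3·g(0) + g(1) = 0.
Substituting the known values and solving for g(-1):
  3·g(-1) = -3
  g(-1) = -1.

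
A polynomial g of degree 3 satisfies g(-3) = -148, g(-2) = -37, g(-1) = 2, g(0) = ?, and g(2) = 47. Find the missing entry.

5

The 4 known points determine the degree-3 polynomial uniquely.
Write g(s) = as^3 + bs^2 + cs + d. Substituting each data point gives a linear system:
  -27a + 9b - 3c + d = -148
  -8a + 4b - 2c + d = -37
  -a + b - c + d = 2
  8a + 4b + 2c + d = 47
Solving the system yields a = 6, b = 0, c = -3, d = 5.
So g(s) = 6s³ - 3s + 5.
Then g(0) = 5.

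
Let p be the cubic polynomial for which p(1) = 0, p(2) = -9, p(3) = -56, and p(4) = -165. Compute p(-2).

Using the Lagrange interpolation formula with nodes 1, 2, 3, 4:
  L_0(s) = (s - 2)(s - 3)(s - 4) / -6
  L_1(s) = (s - 1)(s - 3)(s - 4) / 2
  L_2(s) = (s - 1)(s - 2)(s - 4) / -2
  L_3(s) = (s - 1)(s - 2)(s - 3) / 6
Then p(s) = 0·L_0(s) - 9·L_1(s) - 56·L_2(s) - 165·L_3(s).
Expanding and collecting terms gives p(s) = -4s^3 + 5s^2 + 4s - 5.
Evaluating at s = -2: p(-2) = 39.

39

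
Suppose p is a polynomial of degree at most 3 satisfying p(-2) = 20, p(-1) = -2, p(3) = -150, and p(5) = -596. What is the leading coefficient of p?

Write p(s) = as^3 + bs^2 + cs + d. Substituting each data point gives a linear system:
  -8a + 4b - 2c + d = 20
  -a + b - c + d = -2
  27a + 9b + 3c + d = -150
  125a + 25b + 5c + d = -596
Solving the system yields a = -4, b = -3, c = -3, d = -6.
So p(s) = -4s³ - 3s² - 3s - 6.
The leading coefficient is -4.

-4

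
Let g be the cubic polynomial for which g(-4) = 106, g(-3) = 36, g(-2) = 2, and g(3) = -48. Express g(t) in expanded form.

g(t) = -2t^3 + 4t - 6

Write g(t) = at^3 + bt^2 + ct + d. Substituting each data point gives a linear system:
  -64a + 16b - 4c + d = 106
  -27a + 9b - 3c + d = 36
  -8a + 4b - 2c + d = 2
  27a + 9b + 3c + d = -48
Solving the system yields a = -2, b = 0, c = 4, d = -6.
So g(t) = -2t^3 + 4t - 6.
Check: g(3) = -48. ✓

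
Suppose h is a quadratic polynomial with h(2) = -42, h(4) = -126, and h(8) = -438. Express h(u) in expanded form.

Using the Lagrange interpolation formula with nodes 2, 4, 8:
  L_0(u) = (u - 4)(u - 8) / 12
  L_1(u) = (u - 2)(u - 8) / -8
  L_2(u) = (u - 2)(u - 4) / 24
Then h(u) = -42·L_0(u) - 126·L_1(u) - 438·L_2(u).
Expanding and collecting terms gives h(u) = -6u^2 - 6u - 6.
Check: h(8) = -438. ✓

h(u) = -6u^2 - 6u - 6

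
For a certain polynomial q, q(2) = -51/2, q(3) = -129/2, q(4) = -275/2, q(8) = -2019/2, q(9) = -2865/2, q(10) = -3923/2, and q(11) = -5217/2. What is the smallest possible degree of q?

Divided differences on the nodes 2, 3, 4, 8, 9, 10, 11:
  order 0: -51/2  -129/2  -275/2  -2019/2  -2865/2  -3923/2  -5217/2
  order 1: -39  -73  -218  -423  -529  -647
  order 2: -17  -29  -41  -53  -59
  order 3: -2  -2  -2  -2
  order 4: 0  0  0
  order 5: 0  0
  order 6: 0
The order-3 divided differences are all -2 (nonzero) and every higher order vanishes, so the data lies on a polynomial of degree exactly 3.

3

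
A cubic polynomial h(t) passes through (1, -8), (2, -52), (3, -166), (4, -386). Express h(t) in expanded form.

Write h(t) = at^3 + bt^2 + ct + d. Substituting each data point gives a linear system:
  a + b + c + d = -8
  8a + 4b + 2c + d = -52
  27a + 9b + 3c + d = -166
  64a + 16b + 4c + d = -386
Solving the system yields a = -6, b = 1, c = -5, d = 2.
So h(t) = -6t^3 + t^2 - 5t + 2.
Check: h(2) = -52. ✓

h(t) = -6t^3 + t^2 - 5t + 2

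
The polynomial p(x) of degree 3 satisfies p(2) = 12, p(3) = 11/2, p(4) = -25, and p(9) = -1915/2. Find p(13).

-6719/2

Using the Lagrange interpolation formula with nodes 2, 3, 4, 9:
  L_0(x) = (x - 3)(x - 4)(x - 9) / -14
  L_1(x) = (x - 2)(x - 4)(x - 9) / 6
  L_2(x) = (x - 2)(x - 3)(x - 9) / -10
  L_3(x) = (x - 2)(x - 3)(x - 4) / 210
Then p(x) = 12·L_0(x) + 11/2·L_1(x) - 25·L_2(x) - 1915/2·L_3(x).
Expanding and collecting terms gives p(x) = -2x^3 + 6x^2 + (3/2)x + 1.
Evaluating at x = 13: p(13) = -6719/2.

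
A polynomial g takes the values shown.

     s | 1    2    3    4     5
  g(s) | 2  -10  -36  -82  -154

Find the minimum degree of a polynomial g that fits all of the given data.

Forward differences of the values at s = 1, 2, 3, 4, 5:
  g  : 2  -10  -36  -82  -154
  Δ  : -12  -26  -46  -72
  Δ^2: -14  -20  -26
  Δ^3: -6  -6
  Δ^4: 0
The third differences are constant (-6) and nonzero, while all higher differences vanish, so the minimal degree is 3.

3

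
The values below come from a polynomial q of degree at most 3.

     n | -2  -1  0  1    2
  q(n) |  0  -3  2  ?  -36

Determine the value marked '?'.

-3

The 4 known points determine the degree-3 polynomial uniquely.
Write q(n) = an^3 + bn^2 + cn + d. Substituting each data point gives a linear system:
  -8a + 4b - 2c + d = 0
  -a + b - c + d = -3
  d = 2
  8a + 4b + 2c + d = -36
Solving the system yields a = -3, b = -5, c = 3, d = 2.
So q(n) = -3n^3 - 5n^2 + 3n + 2.
Then q(1) = -3.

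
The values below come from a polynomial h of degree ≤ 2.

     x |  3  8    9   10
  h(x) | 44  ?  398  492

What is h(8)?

314

The 3 known points determine the degree-2 polynomial uniquely.
Write h(x) = ax^2 + bx + c. Substituting each data point gives a linear system:
  9a + 3b + c = 44
  81a + 9b + c = 398
  100a + 10b + c = 492
Solving the system yields a = 5, b = -1, c = 2.
So h(x) = 5x^2 - x + 2.
Then h(8) = 314.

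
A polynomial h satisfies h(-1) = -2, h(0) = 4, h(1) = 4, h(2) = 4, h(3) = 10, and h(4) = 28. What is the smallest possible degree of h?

Forward differences of the values at t = -1, 0, 1, 2, 3, 4:
  h  : -2  4  4  4  10  28
  Δ  : 6  0  0  6  18
  Δ^2: -6  0  6  12
  Δ^3: 6  6  6
  Δ^4: 0  0
  Δ^5: 0
The third differences are constant (6) and nonzero, while all higher differences vanish, so the minimal degree is 3.

3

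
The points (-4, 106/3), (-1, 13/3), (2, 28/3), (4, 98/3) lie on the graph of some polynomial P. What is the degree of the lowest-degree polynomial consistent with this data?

2

Divided differences on the nodes -4, -1, 2, 4:
  order 0: 106/3  13/3  28/3  98/3
  order 1: -31/3  5/3  35/3
  order 2: 2  2
  order 3: 0
The order-2 divided differences are all 2 (nonzero) and every higher order vanishes, so the data lies on a polynomial of degree exactly 2.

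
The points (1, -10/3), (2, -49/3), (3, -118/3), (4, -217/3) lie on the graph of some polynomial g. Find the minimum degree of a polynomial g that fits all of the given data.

Forward differences of the values at n = 1, 2, 3, 4:
  g  : -10/3  -49/3  -118/3  -217/3
  Δ  : -13  -23  -33
  Δ^2: -10  -10
  Δ^3: 0
The second differences are constant (-10) and nonzero, while all higher differences vanish, so the minimal degree is 2.

2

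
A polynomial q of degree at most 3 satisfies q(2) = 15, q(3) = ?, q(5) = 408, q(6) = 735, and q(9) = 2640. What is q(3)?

72

The 4 known points determine the degree-3 polynomial uniquely.
Write q(s) = as^3 + bs^2 + cs + d. Substituting each data point gives a linear system:
  8a + 4b + 2c + d = 15
  125a + 25b + 5c + d = 408
  216a + 36b + 6c + d = 735
  729a + 81b + 9c + d = 2640
Solving the system yields a = 4, b = -3, c = -4, d = 3.
So q(s) = 4s³ - 3s² - 4s + 3.
Then q(3) = 72.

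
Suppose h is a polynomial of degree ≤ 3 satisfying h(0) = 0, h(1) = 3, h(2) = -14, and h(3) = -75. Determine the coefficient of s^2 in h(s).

Write h(s) = as^3 + bs^2 + cs + d. Substituting each data point gives a linear system:
  d = 0
  a + b + c + d = 3
  8a + 4b + 2c + d = -14
  27a + 9b + 3c + d = -75
Solving the system yields a = -4, b = 2, c = 5, d = 0.
So h(s) = -4s^3 + 2s^2 + 5s.
The coefficient of s^2 is 2.

2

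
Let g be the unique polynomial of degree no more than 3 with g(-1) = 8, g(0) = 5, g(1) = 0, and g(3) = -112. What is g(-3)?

Using the Lagrange interpolation formula with nodes -1, 0, 1, 3:
  L_0(n) = n(n - 1)(n - 3) / -8
  L_1(n) = (n + 1)(n - 1)(n - 3) / 3
  L_2(n) = (n + 1)n(n - 3) / -4
  L_3(n) = (n + 1)n(n - 1) / 24
Then g(n) = 8·L_0(n) + 5·L_1(n) + 0·L_2(n) - 112·L_3(n).
Expanding and collecting terms gives g(n) = -4n^3 - n^2 + 5.
Evaluating at n = -3: g(-3) = 104.

104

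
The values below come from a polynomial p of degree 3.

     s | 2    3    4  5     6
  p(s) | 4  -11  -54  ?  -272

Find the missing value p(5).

-137

The 4 known points determine the degree-3 polynomial uniquely.
Write p(s) = as^3 + bs^2 + cs + d. Substituting each data point gives a linear system:
  8a + 4b + 2c + d = 4
  27a + 9b + 3c + d = -11
  64a + 16b + 4c + d = -54
  216a + 36b + 6c + d = -272
Solving the system yields a = -2, b = 4, c = 3, d = -2.
So p(s) = -2s^3 + 4s^2 + 3s - 2.
Then p(5) = -137.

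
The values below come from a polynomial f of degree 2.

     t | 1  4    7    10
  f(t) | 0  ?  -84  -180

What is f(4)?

-24

On equispaced nodes a degree-2 polynomial has vanishing third forward difference, so
  - f(1) + 3·f(4) - 3·f(7) + f(10) = 0.
Substituting the known values and solving for f(4):
  3·f(4) = -72
  f(4) = -24.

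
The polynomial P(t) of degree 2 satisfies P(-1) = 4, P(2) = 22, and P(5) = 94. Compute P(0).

Using the Lagrange interpolation formula with nodes -1, 2, 5:
  L_0(t) = (t - 2)(t - 5) / 18
  L_1(t) = (t + 1)(t - 5) / -9
  L_2(t) = (t + 1)(t - 2) / 18
Then P(t) = 4·L_0(t) + 22·L_1(t) + 94·L_2(t).
Expanding and collecting terms gives P(t) = 3t^2 + 3t + 4.
Evaluating at t = 0: P(0) = 4.

4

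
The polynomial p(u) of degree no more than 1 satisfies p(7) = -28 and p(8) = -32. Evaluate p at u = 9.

Using the Lagrange interpolation formula with nodes 7, 8:
  L_0(u) = (u - 8) / -1
  L_1(u) = (u - 7) / 1
Then p(u) = -28·L_0(u) - 32·L_1(u).
Expanding and collecting terms gives p(u) = -4u.
Evaluating at u = 9: p(9) = -36.

-36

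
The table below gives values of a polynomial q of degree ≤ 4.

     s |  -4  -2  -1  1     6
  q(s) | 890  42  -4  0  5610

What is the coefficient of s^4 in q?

Write q(s) = as^4 + bs^3 + cs^2 + ds + e. Substituting each data point gives a linear system:
  256a - 64b + 16c - 4d + e = 890
  16a - 8b + 4c - 2d + e = 42
  a - b + c - d + e = -4
  a + b + c + d + e = 0
  1296a + 216b + 36c + 6d + e = 5610
Solving the system yields a = 4, b = 2, c = 0, d = 0, e = -6.
So q(s) = 4s^4 + 2s^3 - 6.
The leading coefficient is 4.

4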